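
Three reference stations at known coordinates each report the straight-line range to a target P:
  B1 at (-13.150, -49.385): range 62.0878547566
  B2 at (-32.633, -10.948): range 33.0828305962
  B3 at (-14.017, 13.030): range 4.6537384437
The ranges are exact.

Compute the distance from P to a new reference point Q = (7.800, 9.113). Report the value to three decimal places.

17.532

eq1: (x + 13.150)² + (y + 49.385)² = 62.0878547566²
eq2: (x + 32.633)² + (y + 10.948)² = 33.0828305962²
eq3: (x + 14.017)² + (y − 13.030)² = 4.6537384437²
eq2−eq3, eq2−eq1 (x²,y² cancel):
  37.232·x + 47.956·y = 254.302195
  38.966·x − 76.874·y = -1333.398696
det = 37.232·-76.874 − 47.956·38.966 = -4730.826264
x = (254.302195·-76.874 − 47.956·-1333.398696) / -4730.826264 = -9.384247
y = (37.232·-1333.398696 − 254.302195·38.966) / -4730.826264 = 12.588549
|P − Q| = √((-9.384247 − 7.800)² + (12.588549 − 9.113)²) = 17.532193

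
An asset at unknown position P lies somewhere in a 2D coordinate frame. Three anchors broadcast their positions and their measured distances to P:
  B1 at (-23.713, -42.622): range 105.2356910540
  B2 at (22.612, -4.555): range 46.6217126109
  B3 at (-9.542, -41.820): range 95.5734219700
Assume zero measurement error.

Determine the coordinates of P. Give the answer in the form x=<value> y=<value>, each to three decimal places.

eq1: (x + 23.713)² + (y + 42.622)² = 105.2356910540²
eq2: (x − 22.612)² + (y + 4.555)² = 46.6217126109²
eq3: (x + 9.542)² + (y + 41.820)² = 95.5734219700²
eq2−eq3, eq2−eq1 (x²,y² cancel):
  -64.308·x − 74.530·y = -5652.783305
  -92.650·x − 76.134·y = -7054.075901
det = -64.308·-76.134 − -74.530·-92.650 = -2009.179228
x = (-5652.783305·-76.134 − -74.530·-7054.075901) / -2009.179228 = 47.467778
y = (-64.308·-7054.075901 − -5652.783305·-92.650) / -2009.179228 = 34.888306

x=47.468 y=34.888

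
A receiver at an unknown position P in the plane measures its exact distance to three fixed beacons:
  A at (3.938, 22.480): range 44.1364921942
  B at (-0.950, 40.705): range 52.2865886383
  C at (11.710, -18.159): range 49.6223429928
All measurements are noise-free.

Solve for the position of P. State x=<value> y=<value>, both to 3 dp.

eq1: (x − 3.938)² + (y − 22.480)² = 44.1364921942²
eq2: (x + 0.950)² + (y − 40.705)² = 52.2865886383²
eq3: (x − 11.710)² + (y + 18.159)² = 49.6223429928²
eq3−eq1, eq3−eq2 (x²,y² cancel):
  -15.544·x + 81.278·y = 568.331844
  -25.320·x + 117.728·y = 919.415717
det = -15.544·117.728 − 81.278·-25.320 = 227.994928
x = (568.331844·117.728 − 81.278·919.415717) / 227.994928 = -34.297690
y = (-15.544·919.415717 − 568.331844·-25.320) / 227.994928 = 0.433187

x=-34.298 y=0.433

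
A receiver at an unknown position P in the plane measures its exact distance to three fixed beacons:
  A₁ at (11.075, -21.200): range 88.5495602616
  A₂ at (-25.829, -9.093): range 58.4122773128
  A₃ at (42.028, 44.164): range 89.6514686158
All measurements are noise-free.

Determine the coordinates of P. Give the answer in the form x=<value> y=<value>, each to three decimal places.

eq1: (x − 11.075)² + (y + 21.200)² = 88.5495602616²
eq2: (x + 25.829)² + (y + 9.093)² = 58.4122773128²
eq3: (x − 42.028)² + (y − 44.164)² = 89.6514686158²
eq1−eq2, eq1−eq3 (x²,y² cancel):
  -73.808·x + 24.214·y = 4606.754747
  61.906·x + 130.728·y = 2948.354853
det = -73.808·130.728 − 24.214·61.906 = -11147.764108
x = (4606.754747·130.728 − 24.214·2948.354853) / -11147.764108 = -47.618551
y = (-73.808·2948.354853 − 4606.754747·61.906) / -11147.764108 = 45.103030

x=-47.619 y=45.103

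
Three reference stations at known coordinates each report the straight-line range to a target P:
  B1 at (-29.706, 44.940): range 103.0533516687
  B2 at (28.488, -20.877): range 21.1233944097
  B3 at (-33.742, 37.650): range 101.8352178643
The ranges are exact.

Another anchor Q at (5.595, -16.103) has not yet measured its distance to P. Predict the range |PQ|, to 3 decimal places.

eq1: (x + 29.706)² + (y − 44.940)² = 103.0533516687²
eq2: (x − 28.488)² + (y + 20.877)² = 21.1233944097²
eq3: (x + 33.742)² + (y − 37.650)² = 101.8352178643²
eq1−eq3, eq1−eq2 (x²,y² cancel):
  -8.072·x − 14.580·y = -96.423279
  116.388·x − 131.634·y = 8519.160736
det = -8.072·-131.634 − -14.580·116.388 = 2759.486688
x = (-96.423279·-131.634 − -14.580·8519.160736) / 2759.486688 = 49.611381
y = (-8.072·8519.160736 − -96.423279·116.388) / 2759.486688 = -20.853209
|P − Q| = √((49.611381 − 5.595)² + (-20.853209 − -16.103)²) = 44.271958

44.272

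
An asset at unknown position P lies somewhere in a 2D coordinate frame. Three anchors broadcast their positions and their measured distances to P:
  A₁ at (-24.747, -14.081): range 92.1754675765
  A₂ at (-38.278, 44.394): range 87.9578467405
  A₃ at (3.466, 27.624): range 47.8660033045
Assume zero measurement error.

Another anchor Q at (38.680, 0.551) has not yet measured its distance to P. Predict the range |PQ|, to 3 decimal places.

eq1: (x + 24.747)² + (y + 14.081)² = 92.1754675765²
eq2: (x + 38.278)² + (y − 44.394)² = 87.9578467405²
eq3: (x − 3.466)² + (y − 27.624)² = 47.8660033045²
eq3−eq2, eq3−eq1 (x²,y² cancel):
  -83.488·x + 33.540·y = -2784.494543
  -56.426·x − 83.410·y = -6169.572513
det = -83.488·-83.410 − 33.540·-56.426 = 8856.262120
x = (-2784.494543·-83.410 − 33.540·-6169.572513) / 8856.262120 = 49.590013
y = (-83.488·-6169.572513 − -2784.494543·-56.426) / 8856.262120 = 40.419691
|P − Q| = √((49.590013 − 38.680)² + (40.419691 − 0.551)²) = 41.334500

41.335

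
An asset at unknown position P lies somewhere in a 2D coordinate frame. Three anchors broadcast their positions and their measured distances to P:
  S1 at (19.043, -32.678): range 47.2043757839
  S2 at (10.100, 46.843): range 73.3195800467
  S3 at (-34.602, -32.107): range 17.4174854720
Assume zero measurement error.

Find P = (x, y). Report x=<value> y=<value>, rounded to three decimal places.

x=-25.559 y=-17.221

eq1: (x − 19.043)² + (y + 32.678)² = 47.2043757839²
eq2: (x − 10.100)² + (y − 46.843)² = 73.3195800467²
eq3: (x + 34.602)² + (y + 32.107)² = 17.4174854720²
eq1−eq2, eq1−eq3 (x²,y² cancel):
  -17.886·x + 159.042·y = -2281.718609
  -107.290·x + 1.142·y = 2722.554613
det = -17.886·1.142 − 159.042·-107.290 = 17043.190368
x = (-2281.718609·1.142 − 159.042·2722.554613) / 17043.190368 = -25.558962
y = (-17.886·2722.554613 − -2281.718609·-107.290) / 17043.190368 = -17.221025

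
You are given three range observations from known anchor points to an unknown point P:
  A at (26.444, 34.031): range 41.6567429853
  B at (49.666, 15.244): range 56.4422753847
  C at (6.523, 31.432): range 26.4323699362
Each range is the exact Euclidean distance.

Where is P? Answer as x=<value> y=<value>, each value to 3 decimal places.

x=-6.353 y=8.348

eq1: (x − 26.444)² + (y − 34.031)² = 41.6567429853²
eq2: (x − 49.666)² + (y − 15.244)² = 56.4422753847²
eq3: (x − 6.523)² + (y − 31.432)² = 26.4323699362²
eq3−eq1, eq3−eq2 (x²,y² cancel):
  39.842·x + 5.198·y = -209.740112
  86.286·x − 32.376·y = -818.489331
det = 39.842·-32.376 − 5.198·86.286 = -1738.439220
x = (-209.740112·-32.376 − 5.198·-818.489331) / -1738.439220 = -6.353431
y = (39.842·-818.489331 − -209.740112·86.286) / -1738.439220 = 8.348073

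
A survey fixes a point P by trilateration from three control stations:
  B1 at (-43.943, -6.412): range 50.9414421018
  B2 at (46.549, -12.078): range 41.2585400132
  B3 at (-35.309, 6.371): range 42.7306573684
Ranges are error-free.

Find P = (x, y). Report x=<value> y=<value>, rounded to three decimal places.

x=6.736 y=-1.251

eq1: (x + 43.943)² + (y + 6.412)² = 50.9414421018²
eq2: (x − 46.549)² + (y + 12.078)² = 41.2585400132²
eq3: (x + 35.309)² + (y − 6.371)² = 42.7306573684²
eq2−eq1, eq2−eq3 (x²,y² cancel):
  -180.984·x + 11.332·y = -1233.349891
  -163.716·x + 36.898·y = -1149.014318
det = -180.984·36.898 − 11.332·-163.716 = -4822.717920
x = (-1233.349891·36.898 − 11.332·-1149.014318) / -4822.717920 = 6.736350
y = (-180.984·-1149.014318 − -1233.349891·-163.716) / -4822.717920 = -1.251182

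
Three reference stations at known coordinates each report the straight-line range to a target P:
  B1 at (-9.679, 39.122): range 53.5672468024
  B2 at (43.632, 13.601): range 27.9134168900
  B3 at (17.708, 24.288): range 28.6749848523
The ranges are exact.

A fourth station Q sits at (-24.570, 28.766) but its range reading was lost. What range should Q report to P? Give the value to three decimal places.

56.991

eq1: (x + 9.679)² + (y − 39.122)² = 53.5672468024²
eq2: (x − 43.632)² + (y − 13.601)² = 27.9134168900²
eq3: (x − 17.708)² + (y − 24.288)² = 28.6749848523²
eq2−eq1, eq2−eq3 (x²,y² cancel):
  -106.622·x + 51.042·y = -2554.815788
  -51.848·x + 21.374·y = -1228.354331
det = -106.622·21.374 − 51.042·-51.848 = 367.486988
x = (-2554.815788·21.374 − 51.042·-1228.354331) / 367.486988 = 22.017185
y = (-106.622·-1228.354331 − -2554.815788·-51.848) / 367.486988 = -4.061351
|P − Q| = √((22.017185 − -24.570)² + (-4.061351 − 28.766)²) = 56.991234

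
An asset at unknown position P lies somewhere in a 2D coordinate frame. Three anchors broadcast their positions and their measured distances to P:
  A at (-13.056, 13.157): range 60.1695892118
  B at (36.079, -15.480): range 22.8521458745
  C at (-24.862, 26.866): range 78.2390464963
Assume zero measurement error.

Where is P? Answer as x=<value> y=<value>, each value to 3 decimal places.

x=23.553 y=-34.594

eq1: (x + 13.056)² + (y − 13.157)² = 60.1695892118²
eq2: (x − 36.079)² + (y + 15.480)² = 22.8521458745²
eq3: (x + 24.862)² + (y − 26.866)² = 78.2390464963²
eq2−eq3, eq2−eq1 (x²,y² cancel):
  -121.882·x + 84.692·y = -5800.551467
  -98.270·x + 57.274·y = -4295.917751
det = -121.882·57.274 − 84.692·-98.270 = 1342.013172
x = (-5800.551467·57.274 − 84.692·-4295.917751) / 1342.013172 = 23.553481
y = (-121.882·-4295.917751 − -5800.551467·-98.270) / 1342.013172 = -34.593658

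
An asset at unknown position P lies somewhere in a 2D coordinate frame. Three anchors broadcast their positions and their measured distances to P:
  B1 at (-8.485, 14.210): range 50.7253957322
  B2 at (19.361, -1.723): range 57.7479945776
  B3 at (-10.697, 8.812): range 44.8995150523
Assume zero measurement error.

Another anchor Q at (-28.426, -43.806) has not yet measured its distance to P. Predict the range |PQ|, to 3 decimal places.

12.166

eq1: (x + 8.485)² + (y − 14.210)² = 50.7253957322²
eq2: (x − 19.361)² + (y + 1.723)² = 57.7479945776²
eq3: (x + 10.697)² + (y − 8.812)² = 44.8995150523²
eq1−eq3, eq1−eq2 (x²,y² cancel):
  -4.424·x − 10.796·y = 475.257148
  55.692·x − 31.866·y = -657.867381
det = -4.424·-31.866 − -10.796·55.692 = 742.226016
x = (475.257148·-31.866 − -10.796·-657.867381) / 742.226016 = -29.973189
y = (-4.424·-657.867381 − 475.257148·55.692) / 742.226016 = -31.739141
|P − Q| = √((-29.973189 − -28.426)² + (-31.739141 − -43.806)²) = 12.165644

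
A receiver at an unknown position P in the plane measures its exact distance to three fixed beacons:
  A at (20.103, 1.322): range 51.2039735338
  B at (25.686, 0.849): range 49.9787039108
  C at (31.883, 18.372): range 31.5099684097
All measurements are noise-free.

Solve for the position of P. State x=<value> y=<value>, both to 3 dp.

eq1: (x − 20.103)² + (y − 1.322)² = 51.2039735338²
eq2: (x − 25.686)² + (y − 0.849)² = 49.9787039108²
eq3: (x − 31.883)² + (y − 18.372)² = 31.5099684097²
eq3−eq1, eq3−eq2 (x²,y² cancel):
  -23.560·x − 34.100·y = -2577.146576
  -12.394·x − 35.046·y = -2198.557411
det = -23.560·-35.046 − -34.100·-12.394 = 403.048360
x = (-2577.146576·-35.046 − -34.100·-2198.557411) / 403.048360 = 38.079478
y = (-23.560·-2198.557411 − -2577.146576·-12.394) / 403.048360 = 49.266688

x=38.079 y=49.267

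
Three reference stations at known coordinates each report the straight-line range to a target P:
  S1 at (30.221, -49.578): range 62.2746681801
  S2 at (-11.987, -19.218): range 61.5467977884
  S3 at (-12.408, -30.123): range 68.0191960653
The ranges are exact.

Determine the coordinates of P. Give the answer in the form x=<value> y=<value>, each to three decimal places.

x=41.220 y=11.718

eq1: (x − 30.221)² + (y + 49.578)² = 62.2746681801²
eq2: (x + 11.987)² + (y + 19.218)² = 61.5467977884²
eq3: (x + 12.408)² + (y + 30.123)² = 68.0191960653²
eq1−eq3, eq1−eq2 (x²,y² cancel):
  -85.258·x + 38.910·y = -3058.410068
  -84.416·x + 60.720·y = -2768.141253
det = -85.258·60.720 − 38.910·-84.416 = -1892.239200
x = (-3058.410068·60.720 − 38.910·-2768.141253) / -1892.239200 = 41.220097
y = (-85.258·-2768.141253 − -3058.410068·-84.416) / -1892.239200 = 11.717629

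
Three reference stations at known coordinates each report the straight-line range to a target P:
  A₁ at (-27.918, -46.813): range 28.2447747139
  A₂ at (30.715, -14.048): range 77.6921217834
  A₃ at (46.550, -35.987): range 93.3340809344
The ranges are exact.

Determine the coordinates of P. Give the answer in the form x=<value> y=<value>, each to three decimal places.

x=-46.165 y=-25.253

eq1: (x + 27.918)² + (y + 46.813)² = 28.2447747139²
eq2: (x − 30.715)² + (y + 14.048)² = 77.6921217834²
eq3: (x − 46.550)² + (y + 35.987)² = 93.3340809344²
eq3−eq2, eq3−eq1 (x²,y² cancel):
  -31.670·x + 43.878·y = 353.975737
  -148.936·x − 21.652·y = 7422.388389
det = -31.670·-21.652 − 43.878·-148.936 = 7220.732648
x = (353.975737·-21.652 − 43.878·7422.388389) / 7220.732648 = -46.164822
y = (-31.670·7422.388389 − 353.975737·-148.936) / 7220.732648 = -25.253298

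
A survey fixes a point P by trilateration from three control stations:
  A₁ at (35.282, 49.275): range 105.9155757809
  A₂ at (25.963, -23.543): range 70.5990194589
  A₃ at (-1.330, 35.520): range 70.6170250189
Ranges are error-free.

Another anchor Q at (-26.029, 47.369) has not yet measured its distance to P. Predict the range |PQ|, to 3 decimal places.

70.177

eq1: (x − 35.282)² + (y − 49.275)² = 105.9155757809²
eq2: (x − 25.963)² + (y + 23.543)² = 70.5990194589²
eq3: (x + 1.330)² + (y − 35.520)² = 70.6170250189²
eq3−eq2, eq3−eq1 (x²,y² cancel):
  54.586·x − 118.126·y = -32.546408
  73.224·x + 27.510·y = -3821.939121
det = 54.586·27.510 − -118.126·73.224 = 10151.319084
x = (-32.546408·27.510 − -118.126·-3821.939121) / 10151.319084 = -44.562261
y = (54.586·-3821.939121 − -32.546408·73.224) / 10151.319084 = -20.316689
|P − Q| = √((-44.562261 − -26.029)² + (-20.316689 − 47.369)²) = 70.177163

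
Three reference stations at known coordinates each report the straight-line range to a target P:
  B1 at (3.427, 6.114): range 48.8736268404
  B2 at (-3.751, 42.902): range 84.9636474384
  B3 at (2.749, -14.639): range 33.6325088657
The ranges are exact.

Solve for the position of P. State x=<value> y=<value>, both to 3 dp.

eq1: (x − 3.427)² + (y − 6.114)² = 48.8736268404²
eq2: (x + 3.751)² + (y − 42.902)² = 84.9636474384²
eq3: (x − 2.749)² + (y + 14.639)² = 33.6325088657²
eq3−eq2, eq3−eq1 (x²,y² cancel):
  -13.000·x + 115.082·y = -4454.881450
  1.356·x + 41.506·y = -1430.217745
det = -13.000·41.506 − 115.082·1.356 = -695.629192
x = (-4454.881450·41.506 − 115.082·-1430.217745) / -695.629192 = 29.199452
y = (-13.000·-1430.217745 − -4454.881450·1.356) / -695.629192 = -35.412042

x=29.199 y=-35.412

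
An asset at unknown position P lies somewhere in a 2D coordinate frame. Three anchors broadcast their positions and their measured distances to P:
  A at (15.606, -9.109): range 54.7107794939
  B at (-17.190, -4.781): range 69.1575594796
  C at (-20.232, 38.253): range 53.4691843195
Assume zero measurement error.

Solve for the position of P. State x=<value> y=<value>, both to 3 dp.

x=33.048 y=42.747

eq1: (x − 15.606)² + (y + 9.109)² = 54.7107794939²
eq2: (x + 17.190)² + (y + 4.781)² = 69.1575594796²
eq3: (x + 20.232)² + (y − 38.253)² = 53.4691843195²
eq1−eq3, eq1−eq2 (x²,y² cancel):
  -71.676·x + 94.724·y = 1680.420437
  -65.592·x + 8.656·y = -1797.665696
det = -71.676·8.656 − 94.724·-65.592 = 5592.709152
x = (1680.420437·8.656 − 94.724·-1797.665696) / 5592.709152 = 33.047992
y = (-71.676·-1797.665696 − 1680.420437·-65.592) / 5592.709152 = 42.747015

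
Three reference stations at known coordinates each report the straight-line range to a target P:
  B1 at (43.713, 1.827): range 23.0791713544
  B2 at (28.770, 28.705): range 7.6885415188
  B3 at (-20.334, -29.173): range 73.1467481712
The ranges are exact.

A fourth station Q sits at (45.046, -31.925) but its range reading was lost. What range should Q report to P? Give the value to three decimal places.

eq1: (x − 43.713)² + (y − 1.827)² = 23.0791713544²
eq2: (x − 28.770)² + (y − 28.705)² = 7.6885415188²
eq3: (x + 20.334)² + (y + 29.173)² = 73.1467481712²
eq2−eq1, eq2−eq3 (x²,y² cancel):
  29.886·x − 53.756·y = -211.060107
  -98.208·x − 115.756·y = -5678.487537
det = 29.886·-115.756 − -53.756·-98.208 = -8738.753064
x = (-211.060107·-115.756 − -53.756·-5678.487537) / -8738.753064 = 32.135169
y = (29.886·-5678.487537 − -211.060107·-98.208) / -8738.753064 = 21.792019
|P − Q| = √((32.135169 − 45.046)² + (21.792019 − -31.925)²) = 55.246789

55.247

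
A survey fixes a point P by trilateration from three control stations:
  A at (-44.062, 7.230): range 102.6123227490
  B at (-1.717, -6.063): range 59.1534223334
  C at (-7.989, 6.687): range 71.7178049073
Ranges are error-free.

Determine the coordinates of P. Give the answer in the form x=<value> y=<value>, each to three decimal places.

x=47.947 y=-38.198

eq1: (x + 44.062)² + (y − 7.230)² = 102.6123227490²
eq2: (x + 1.717)² + (y + 6.063)² = 59.1534223334²
eq3: (x + 7.989)² + (y − 6.687)² = 71.7178049073²
eq1−eq2, eq1−eq3 (x²,y² cancel):
  84.690·x − 26.586·y = 5076.136720
  72.146·x − 1.086·y = 3500.652585
det = 84.690·-1.086 − -26.586·72.146 = 1826.100216
x = (5076.136720·-1.086 − -26.586·3500.652585) / 1826.100216 = 47.946802
y = (84.690·3500.652585 − 5076.136720·72.146) / 1826.100216 = -38.197626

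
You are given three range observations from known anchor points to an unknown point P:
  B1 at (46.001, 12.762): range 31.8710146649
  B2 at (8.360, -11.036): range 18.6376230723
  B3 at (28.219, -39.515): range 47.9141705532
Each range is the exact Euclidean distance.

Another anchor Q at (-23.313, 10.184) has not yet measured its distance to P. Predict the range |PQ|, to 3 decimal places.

38.251

eq1: (x − 46.001)² + (y − 12.762)² = 31.8710146649²
eq2: (x − 8.360)² + (y + 11.036)² = 18.6376230723²
eq3: (x − 28.219)² + (y + 39.515)² = 47.9141705532²
eq1−eq2, eq1−eq3 (x²,y² cancel):
  -75.282·x − 47.596·y = -1418.877167
  -35.564·x − 104.554·y = -1201.219623
det = -75.282·-104.554 − -47.596·-35.564 = 6178.330084
x = (-1418.877167·-104.554 − -47.596·-1201.219623) / 6178.330084 = 14.757391
y = (-75.282·-1201.219623 − -1418.877167·-35.564) / 6178.330084 = 6.469267
|P − Q| = √((14.757391 − -23.313)² + (6.469267 − 10.184)²) = 38.251195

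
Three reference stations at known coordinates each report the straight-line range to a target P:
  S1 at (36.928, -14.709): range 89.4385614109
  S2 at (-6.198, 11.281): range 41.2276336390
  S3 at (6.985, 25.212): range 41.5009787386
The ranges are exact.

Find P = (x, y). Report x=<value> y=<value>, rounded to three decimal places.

eq1: (x − 36.928)² + (y + 14.709)² = 89.4385614109²
eq2: (x + 6.198)² + (y − 11.281)² = 41.2276336390²
eq3: (x − 6.985)² + (y − 25.212)² = 41.5009787386²
eq1−eq3, eq1−eq2 (x²,y² cancel):
  -59.886·x + 79.842·y = 5381.328335
  -86.252·x + 51.980·y = 4885.182792
det = -59.886·51.980 − 79.842·-86.252 = 3773.657904
x = (5381.328335·51.980 − 79.842·4885.182792) / 3773.657904 = -29.234584
y = (-59.886·4885.182792 − 5381.328335·-86.252) / 3773.657904 = 45.472133

x=-29.235 y=45.472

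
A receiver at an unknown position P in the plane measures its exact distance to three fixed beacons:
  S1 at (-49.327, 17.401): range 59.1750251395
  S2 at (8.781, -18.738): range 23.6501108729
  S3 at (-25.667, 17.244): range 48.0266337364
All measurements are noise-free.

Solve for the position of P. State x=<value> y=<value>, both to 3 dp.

eq1: (x + 49.327)² + (y − 17.401)² = 59.1750251395²
eq2: (x − 8.781)² + (y + 18.738)² = 23.6501108729²
eq3: (x + 25.667)² + (y − 17.244)² = 48.0266337364²
eq1−eq3, eq1−eq2 (x²,y² cancel):
  47.320·x − 0.314·y = -584.671253
  116.216·x − 72.278·y = 634.626731
det = 47.320·-72.278 − -0.314·116.216 = -3383.703136
x = (-584.671253·-72.278 − -0.314·634.626731) / -3383.703136 = -12.547833
y = (47.320·634.626731 − -584.671253·116.216) / -3383.703136 = -28.956054

x=-12.548 y=-28.956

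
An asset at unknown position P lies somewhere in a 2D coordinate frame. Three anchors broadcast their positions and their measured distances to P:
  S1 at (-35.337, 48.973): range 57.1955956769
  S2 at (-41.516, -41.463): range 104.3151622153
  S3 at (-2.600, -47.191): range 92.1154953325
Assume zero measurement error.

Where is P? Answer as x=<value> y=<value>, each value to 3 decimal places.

eq1: (x + 35.337)² + (y − 48.973)² = 57.1955956769²
eq2: (x + 41.516)² + (y + 41.463)² = 104.3151622153²
eq3: (x + 2.600)² + (y + 47.191)² = 92.1154953325²
eq2−eq3, eq2−eq1 (x²,y² cancel):
  77.832·x − 11.456·y = 1187.380444
  12.358·x + 180.872·y = 7814.616576
det = 77.832·180.872 − -11.456·12.358 = 14219.202752
x = (1187.380444·180.872 − -11.456·7814.616576) / 14219.202752 = 21.399802
y = (77.832·7814.616576 − 1187.380444·12.358) / 14219.202752 = 41.743099

x=21.400 y=41.743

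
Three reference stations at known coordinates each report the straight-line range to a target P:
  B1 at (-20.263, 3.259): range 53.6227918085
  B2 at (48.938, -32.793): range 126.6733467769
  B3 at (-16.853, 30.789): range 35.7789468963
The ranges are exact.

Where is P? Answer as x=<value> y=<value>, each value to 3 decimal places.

x=-47.313 y=49.559

eq1: (x + 20.263)² + (y − 3.259)² = 53.6227918085²
eq2: (x − 48.938)² + (y + 32.793)² = 126.6733467769²
eq3: (x + 16.853)² + (y − 30.789)² = 35.7789468963²
eq3−eq2, eq3−eq1 (x²,y² cancel):
  131.582·x − 127.164·y = -12527.681180
  -6.820·x − 55.060·y = -2406.046640
det = 131.582·-55.060 − -127.164·-6.820 = -8112.163400
x = (-12527.681180·-55.060 − -127.164·-2406.046640) / -8112.163400 = -47.313102
y = (131.582·-2406.046640 − -12527.681180·-6.820) / -8112.163400 = 49.559063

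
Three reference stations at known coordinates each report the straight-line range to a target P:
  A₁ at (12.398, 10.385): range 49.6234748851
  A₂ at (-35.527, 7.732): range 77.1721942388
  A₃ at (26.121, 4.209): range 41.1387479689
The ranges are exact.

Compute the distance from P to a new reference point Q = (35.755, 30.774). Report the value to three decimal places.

eq1: (x − 12.398)² + (y − 10.385)² = 49.6234748851²
eq2: (x + 35.527)² + (y − 7.732)² = 77.1721942388²
eq3: (x − 26.121)² + (y − 4.209)² = 41.1387479689²
eq3−eq1, eq3−eq2 (x²,y² cancel):
  -27.446·x + 12.352·y = -1208.556368
  -123.296·x + 7.046·y = -3641.221748
det = -27.446·7.046 − 12.352·-123.296 = 1329.567676
x = (-1208.556368·7.046 − 12.352·-3641.221748) / 1329.567676 = 27.423112
y = (-27.446·-3641.221748 − -1208.556368·-123.296) / 1329.567676 = -36.909136
|P − Q| = √((27.423112 − 35.755)² + (-36.909136 − 30.774)²) = 68.194041

68.194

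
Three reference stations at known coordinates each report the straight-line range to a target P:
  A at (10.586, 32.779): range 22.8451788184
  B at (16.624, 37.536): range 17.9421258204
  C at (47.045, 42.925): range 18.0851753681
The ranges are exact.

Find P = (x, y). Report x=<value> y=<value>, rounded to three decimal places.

x=33.369 y=31.091

eq1: (x − 10.586)² + (y − 32.779)² = 22.8451788184²
eq2: (x − 16.624)² + (y − 37.536)² = 17.9421258204²
eq3: (x − 47.045)² + (y − 42.925)² = 18.0851753681²
eq2−eq1, eq2−eq3 (x²,y² cancel):
  -12.076·x − 9.514·y = -698.764751
  60.842·x + 10.778·y = 2365.325289
det = -12.076·10.778 − -9.514·60.842 = 448.695660
x = (-698.764751·10.778 − -9.514·2365.325289) / 448.695660 = 33.368761
y = (-12.076·2365.325289 − -698.764751·60.842) / 448.695660 = 31.091401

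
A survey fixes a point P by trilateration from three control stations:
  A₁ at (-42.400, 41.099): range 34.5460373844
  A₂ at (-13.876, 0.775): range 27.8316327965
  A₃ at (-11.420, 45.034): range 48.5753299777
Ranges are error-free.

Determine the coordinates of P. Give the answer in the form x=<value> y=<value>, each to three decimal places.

eq1: (x + 42.400)² + (y − 41.099)² = 34.5460373844²
eq2: (x + 13.876)² + (y − 0.775)² = 27.8316327965²
eq3: (x + 11.420)² + (y − 45.034)² = 48.5753299777²
eq3−eq1, eq3−eq2 (x²,y² cancel):
  -61.960·x − 7.870·y = 2494.544228
  -4.912·x − 88.518·y = -380.370657
det = -61.960·-88.518 − -7.870·-4.912 = 5445.917840
x = (2494.544228·-88.518 − -7.870·-380.370657) / 5445.917840 = -41.096026
y = (-61.960·-380.370657 − 2494.544228·-4.912) / 5445.917840 = 6.577581

x=-41.096 y=6.578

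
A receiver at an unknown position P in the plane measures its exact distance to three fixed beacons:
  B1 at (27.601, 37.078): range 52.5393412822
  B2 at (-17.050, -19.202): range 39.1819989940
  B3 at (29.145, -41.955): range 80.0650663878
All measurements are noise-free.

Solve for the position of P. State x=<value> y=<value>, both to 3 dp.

x=-21.971 y=19.670

eq1: (x − 27.601)² + (y − 37.078)² = 52.5393412822²
eq2: (x + 17.050)² + (y + 19.202)² = 39.1819989940²
eq3: (x − 29.145)² + (y + 41.955)² = 80.0650663878²
eq1−eq2, eq1−eq3 (x²,y² cancel):
  -89.302·x − 112.560·y = -252.020644
  3.088·x − 158.066·y = -3176.972708
det = -89.302·-158.066 − -112.560·3.088 = 14463.195212
x = (-252.020644·-158.066 − -112.560·-3176.972708) / 14463.195212 = -21.970536
y = (-89.302·-3176.972708 − -252.020644·3.088) / 14463.195212 = 19.669807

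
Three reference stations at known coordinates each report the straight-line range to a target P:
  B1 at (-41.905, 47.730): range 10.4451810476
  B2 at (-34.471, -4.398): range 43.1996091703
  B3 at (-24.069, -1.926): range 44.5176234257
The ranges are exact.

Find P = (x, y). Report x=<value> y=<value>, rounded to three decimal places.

eq1: (x + 41.905)² + (y − 47.730)² = 10.4451810476²
eq2: (x + 34.471)² + (y + 4.398)² = 43.1996091703²
eq3: (x + 24.069)² + (y + 1.926)² = 44.5176234257²
eq2−eq1, eq2−eq3 (x²,y² cancel):
  -14.868·x + 104.256·y = 4583.694105
  20.804·x + 4.944·y = -740.178571
det = -14.868·4.944 − 104.256·20.804 = -2242.449216
x = (4583.694105·4.944 − 104.256·-740.178571) / -2242.449216 = -44.518217
y = (-14.868·-740.178571 − 4583.694105·20.804) / -2242.449216 = 37.616993

x=-44.518 y=37.617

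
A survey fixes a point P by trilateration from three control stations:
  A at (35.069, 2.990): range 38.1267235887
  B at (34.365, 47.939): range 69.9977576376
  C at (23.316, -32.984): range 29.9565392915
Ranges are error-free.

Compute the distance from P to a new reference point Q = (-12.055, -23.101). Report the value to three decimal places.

eq1: (x − 35.069)² + (y − 2.990)² = 38.1267235887²
eq2: (x − 34.365)² + (y − 47.939)² = 69.9977576376²
eq3: (x − 23.316)² + (y + 32.984)² = 29.9565392915²
eq3−eq2, eq3−eq1 (x²,y² cancel):
  22.098·x + 161.846·y = -2154.770994
  23.506·x + 71.948·y = -949.058056
det = 22.098·71.948 − 161.846·23.506 = -2214.445172
x = (-2154.770994·71.948 − 161.846·-949.058056) / -2214.445172 = 0.645856
y = (22.098·-949.058056 − -2154.770994·23.506) / -2214.445172 = -13.401895
|P − Q| = √((0.645856 − -12.055)² + (-13.401895 − -23.101)²) = 15.980750

15.981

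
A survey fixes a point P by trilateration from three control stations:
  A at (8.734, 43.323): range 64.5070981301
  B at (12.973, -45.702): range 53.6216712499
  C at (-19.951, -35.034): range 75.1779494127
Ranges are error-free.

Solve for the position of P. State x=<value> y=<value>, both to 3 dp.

eq1: (x − 8.734)² + (y − 43.323)² = 64.5070981301²
eq2: (x − 12.973)² + (y + 45.702)² = 53.6216712499²
eq3: (x + 19.951)² + (y + 35.034)² = 75.1779494127²
eq3−eq1, eq3−eq2 (x²,y² cancel):
  57.370·x + 156.714·y = 1818.299897
  65.848·x − 21.336·y = 3407.988426
det = 57.370·-21.336 − 156.714·65.848 = -11543.349792
x = (1818.299897·-21.336 − 156.714·3407.988426) / -11543.349792 = 49.628120
y = (57.370·3407.988426 − 1818.299897·65.848) / -11543.349792 = -6.565242

x=49.628 y=-6.565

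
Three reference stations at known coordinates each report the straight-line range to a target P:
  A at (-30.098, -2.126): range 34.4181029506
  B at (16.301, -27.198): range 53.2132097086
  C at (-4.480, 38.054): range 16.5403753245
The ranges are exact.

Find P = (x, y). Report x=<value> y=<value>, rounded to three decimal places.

eq1: (x + 30.098)² + (y + 2.126)² = 34.4181029506²
eq2: (x − 16.301)² + (y + 27.198)² = 53.2132097086²
eq3: (x + 4.480)² + (y − 38.054)² = 16.5403753245²
eq2−eq1, eq2−eq3 (x²,y² cancel):
  -92.798·x + 50.144·y = 1551.995552
  -41.562·x + 130.504·y = 3020.785183
det = -92.798·130.504 − 50.144·-41.562 = -10026.425264
x = (1551.995552·130.504 − 50.144·3020.785183) / -10026.425264 = -5.093278
y = (-92.798·3020.785183 − 1551.995552·-41.562) / -10026.425264 = 21.524998

x=-5.093 y=21.525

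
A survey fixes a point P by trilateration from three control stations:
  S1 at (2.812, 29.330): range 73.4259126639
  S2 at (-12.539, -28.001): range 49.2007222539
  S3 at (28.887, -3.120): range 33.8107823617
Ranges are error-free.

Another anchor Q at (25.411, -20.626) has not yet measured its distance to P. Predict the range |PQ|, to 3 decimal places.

eq1: (x − 2.812)² + (y − 29.330)² = 73.4259126639²
eq2: (x + 12.539)² + (y + 28.001)² = 49.2007222539²
eq3: (x − 28.887)² + (y + 3.120)² = 33.8107823617²
eq1−eq3, eq1−eq2 (x²,y² cancel):
  52.150·x − 64.900·y = 4224.232572
  -30.702·x − 114.662·y = 3043.779858
det = 52.150·-114.662 − -64.900·-30.702 = -7972.183100
x = (4224.232572·-114.662 − -64.900·3043.779858) / -7972.183100 = 35.977302
y = (52.150·3043.779858 − 4224.232572·-30.702) / -7972.183100 = -36.178987
|P − Q| = √((35.977302 − 25.411)² + (-36.178987 − -20.626)²) = 18.802717

18.803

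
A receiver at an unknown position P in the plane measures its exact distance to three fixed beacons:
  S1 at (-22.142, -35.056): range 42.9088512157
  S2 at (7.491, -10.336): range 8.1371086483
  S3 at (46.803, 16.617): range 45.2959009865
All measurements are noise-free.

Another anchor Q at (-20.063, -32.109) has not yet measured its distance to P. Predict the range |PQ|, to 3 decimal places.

39.319

eq1: (x + 22.142)² + (y + 35.056)² = 42.9088512157²
eq2: (x − 7.491)² + (y + 10.336)² = 8.1371086483²
eq3: (x − 46.803)² + (y − 16.617)² = 45.2959009865²
eq1−eq3, eq1−eq2 (x²,y² cancel):
  137.890·x + 103.346·y = 536.905064
  59.266·x + 49.440·y = 218.713652
det = 137.890·49.440 − 103.346·59.266 = 692.377564
x = (536.905064·49.440 − 103.346·218.713652) / 692.377564 = 5.692566
y = (137.890·218.713652 − 536.905064·59.266) / 692.377564 = -2.400121
|P − Q| = √((5.692566 − -20.063)² + (-2.400121 − -32.109)²) = 39.318783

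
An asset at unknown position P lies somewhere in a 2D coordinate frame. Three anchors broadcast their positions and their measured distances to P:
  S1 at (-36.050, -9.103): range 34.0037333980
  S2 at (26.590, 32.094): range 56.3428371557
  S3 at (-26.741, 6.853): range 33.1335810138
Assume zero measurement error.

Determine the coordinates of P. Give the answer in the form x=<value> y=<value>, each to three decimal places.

x=-2.754 y=-16.004

eq1: (x + 36.050)² + (y + 9.103)² = 34.0037333980²
eq2: (x − 26.590)² + (y − 32.094)² = 56.3428371557²
eq3: (x + 26.741)² + (y − 6.853)² = 33.1335810138²
eq1−eq3, eq1−eq2 (x²,y² cancel):
  18.618·x + 31.912·y = -562.002725
  125.280·x + 82.394·y = -1663.675587
det = 18.618·82.394 − 31.912·125.280 = -2463.923868
x = (-562.002725·82.394 − 31.912·-1663.675587) / -2463.923868 = -2.753966
y = (18.618·-1663.675587 − -562.002725·125.280) / -2463.923868 = -16.004305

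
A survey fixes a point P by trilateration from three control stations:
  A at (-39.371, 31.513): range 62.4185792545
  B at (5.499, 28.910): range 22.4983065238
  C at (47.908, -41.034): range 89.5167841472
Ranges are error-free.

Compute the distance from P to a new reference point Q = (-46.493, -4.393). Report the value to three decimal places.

eq1: (x + 39.371)² + (y − 31.513)² = 62.4185792545²
eq2: (x − 5.499)² + (y − 28.910)² = 22.4983065238²
eq3: (x − 47.908)² + (y + 41.034)² = 89.5167841472²
eq3−eq1, eq3−eq2 (x²,y² cancel):
  -174.558·x + 145.094·y = 2681.354798
  -84.818·x + 139.888·y = 4394.142329
det = -174.558·139.888 − 145.094·-84.818 = -12111.986612
x = (2681.354798·139.888 − 145.094·4394.142329) / -12111.986612 = 21.670626
y = (-174.558·4394.142329 − 2681.354798·-84.818) / -12111.986612 = 44.551366
|P − Q| = √((21.670626 − -46.493)² + (44.551366 − -4.393)²) = 83.915617

83.916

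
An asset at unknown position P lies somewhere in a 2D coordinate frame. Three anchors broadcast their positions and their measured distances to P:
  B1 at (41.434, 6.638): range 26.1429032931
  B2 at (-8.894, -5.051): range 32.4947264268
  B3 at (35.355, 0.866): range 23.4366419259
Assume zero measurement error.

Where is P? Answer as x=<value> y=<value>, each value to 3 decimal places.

eq1: (x − 41.434)² + (y − 6.638)² = 26.1429032931²
eq2: (x + 8.894)² + (y + 5.051)² = 32.4947264268²
eq3: (x − 35.355)² + (y − 0.866)² = 23.4366419259²
eq2−eq1, eq2−eq3 (x²,y² cancel):
  100.656·x + 23.378·y = 2028.679416
  88.498·x + 11.834·y = 1652.741205
det = 100.656·11.834 − 23.378·88.498 = -877.743140
x = (2028.679416·11.834 − 23.378·1652.741205) / -877.743140 = 16.668193
y = (100.656·1652.741205 − 2028.679416·88.498) / -877.743140 = 15.010943

x=16.668 y=15.011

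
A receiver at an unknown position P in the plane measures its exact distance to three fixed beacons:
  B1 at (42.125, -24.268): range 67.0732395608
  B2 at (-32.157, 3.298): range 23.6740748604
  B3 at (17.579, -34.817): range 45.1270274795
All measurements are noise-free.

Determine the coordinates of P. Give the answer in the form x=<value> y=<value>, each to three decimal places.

x=-24.756 y=-19.189

eq1: (x − 42.125)² + (y + 24.268)² = 67.0732395608²
eq2: (x + 32.157)² + (y − 3.298)² = 23.6740748604²
eq3: (x − 17.579)² + (y + 34.817)² = 45.1270274795²
eq1−eq3, eq1−eq2 (x²,y² cancel):
  -49.092·x − 21.098·y = 1620.164137
  -148.564·x + 55.132·y = 2619.855649
det = -49.092·55.132 − -21.098·-148.564 = -5840.943416
x = (1620.164137·55.132 − -21.098·2619.855649) / -5840.943416 = -24.755693
y = (-49.092·2619.855649 − 1620.164137·-148.564) / -5840.943416 = -19.189385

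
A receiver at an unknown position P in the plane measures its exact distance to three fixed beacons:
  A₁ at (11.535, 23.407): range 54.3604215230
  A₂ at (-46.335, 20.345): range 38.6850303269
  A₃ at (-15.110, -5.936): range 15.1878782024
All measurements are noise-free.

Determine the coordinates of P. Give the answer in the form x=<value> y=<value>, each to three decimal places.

eq1: (x − 11.535)² + (y − 23.407)² = 54.3604215230²
eq2: (x + 46.335)² + (y − 20.345)² = 38.6850303269²
eq3: (x + 15.110)² + (y + 5.936)² = 15.1878782024²
eq1−eq3, eq1−eq2 (x²,y² cancel):
  -53.290·x − 58.686·y = 2306.988106
  -115.740·x − 6.124·y = 3338.431233
det = -53.290·-6.124 − -58.686·-115.740 = -6465.969680
x = (2306.988106·-6.124 − -58.686·3338.431233) / -6465.969680 = -28.115068
y = (-53.290·3338.431233 − 2306.988106·-115.740) / -6465.969680 = -13.780733

x=-28.115 y=-13.781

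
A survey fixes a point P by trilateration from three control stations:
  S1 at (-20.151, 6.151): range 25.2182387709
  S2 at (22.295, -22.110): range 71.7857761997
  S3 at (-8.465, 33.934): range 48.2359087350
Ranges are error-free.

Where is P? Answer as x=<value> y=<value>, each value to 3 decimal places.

eq1: (x + 20.151)² + (y − 6.151)² = 25.2182387709²
eq2: (x − 22.295)² + (y + 22.110)² = 71.7857761997²
eq3: (x + 8.465)² + (y − 33.934)² = 48.2359087350²
eq3−eq2, eq3−eq1 (x²,y² cancel):
  61.520·x − 112.088·y = -3063.748229
  -23.372·x − 55.566·y = 911.468346
det = 61.520·-55.566 − -112.088·-23.372 = -6038.141056
x = (-3063.748229·-55.566 − -112.088·911.468346) / -6038.141056 = -45.114034
y = (61.520·911.468346 − -3063.748229·-23.372) / -6038.141056 = 2.572380

x=-45.114 y=2.572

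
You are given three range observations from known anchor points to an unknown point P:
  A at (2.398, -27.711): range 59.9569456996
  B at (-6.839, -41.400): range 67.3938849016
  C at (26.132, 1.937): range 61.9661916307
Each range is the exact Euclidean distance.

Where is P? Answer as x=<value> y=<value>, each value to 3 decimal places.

x=-32.910 y=20.747

eq1: (x − 2.398)² + (y + 27.711)² = 59.9569456996²
eq2: (x + 6.839)² + (y + 41.400)² = 67.3938849016²
eq3: (x − 26.132)² + (y − 1.937)² = 61.9661916307²
eq2−eq1, eq2−eq3 (x²,y² cancel):
  18.474·x + 27.378·y = -39.981612
  65.942·x + 86.674·y = -371.971711
det = 18.474·86.674 − 27.378·65.942 = -204.144600
x = (-39.981612·86.674 − 27.378·-371.971711) / -204.144600 = -32.910375
y = (18.474·-371.971711 − -39.981612·65.942) / -204.144600 = 20.746755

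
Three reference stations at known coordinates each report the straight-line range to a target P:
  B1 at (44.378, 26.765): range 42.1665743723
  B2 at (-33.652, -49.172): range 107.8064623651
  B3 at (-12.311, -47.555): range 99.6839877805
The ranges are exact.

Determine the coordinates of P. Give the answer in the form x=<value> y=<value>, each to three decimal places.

eq1: (x − 44.378)² + (y − 26.765)² = 42.1665743723²
eq2: (x + 33.652)² + (y + 49.172)² = 107.8064623651²
eq3: (x + 12.311)² + (y + 47.555)² = 99.6839877805²
eq1−eq2, eq1−eq3 (x²,y² cancel):
  -156.060·x − 151.874·y = -8979.642754
  -113.378·x − 148.640·y = -8431.610789
det = -156.060·-148.640 − -151.874·-113.378 = 5977.588028
x = (-8979.642754·-148.640 − -151.874·-8431.610789) / 5977.588028 = 9.065804
y = (-156.060·-8431.610789 − -8979.642754·-113.378) / 5977.588028 = 49.809930

x=9.066 y=49.810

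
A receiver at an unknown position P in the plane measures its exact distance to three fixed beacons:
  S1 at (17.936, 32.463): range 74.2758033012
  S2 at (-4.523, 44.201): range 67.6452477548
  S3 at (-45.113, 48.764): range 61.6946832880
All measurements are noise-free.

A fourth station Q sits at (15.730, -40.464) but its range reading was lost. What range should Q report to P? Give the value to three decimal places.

63.086

eq1: (x − 17.936)² + (y − 32.463)² = 74.2758033012²
eq2: (x + 4.523)² + (y − 44.201)² = 67.6452477548²
eq3: (x + 45.113)² + (y − 48.764)² = 61.6946832880²
eq1−eq2, eq1−eq3 (x²,y² cancel):
  -44.918·x + 23.476·y = 1539.654877
  -126.098·x + 32.602·y = 4748.225010
det = -44.918·32.602 − 23.476·-126.098 = 1495.860012
x = (1539.654877·32.602 − 23.476·4748.225010) / 1495.860012 = -40.962056
y = (-44.918·4748.225010 − 1539.654877·-126.098) / 1495.860012 = -12.790883
|P − Q| = √((-40.962056 − 15.730)² + (-12.790883 − -40.464)²) = 63.085582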